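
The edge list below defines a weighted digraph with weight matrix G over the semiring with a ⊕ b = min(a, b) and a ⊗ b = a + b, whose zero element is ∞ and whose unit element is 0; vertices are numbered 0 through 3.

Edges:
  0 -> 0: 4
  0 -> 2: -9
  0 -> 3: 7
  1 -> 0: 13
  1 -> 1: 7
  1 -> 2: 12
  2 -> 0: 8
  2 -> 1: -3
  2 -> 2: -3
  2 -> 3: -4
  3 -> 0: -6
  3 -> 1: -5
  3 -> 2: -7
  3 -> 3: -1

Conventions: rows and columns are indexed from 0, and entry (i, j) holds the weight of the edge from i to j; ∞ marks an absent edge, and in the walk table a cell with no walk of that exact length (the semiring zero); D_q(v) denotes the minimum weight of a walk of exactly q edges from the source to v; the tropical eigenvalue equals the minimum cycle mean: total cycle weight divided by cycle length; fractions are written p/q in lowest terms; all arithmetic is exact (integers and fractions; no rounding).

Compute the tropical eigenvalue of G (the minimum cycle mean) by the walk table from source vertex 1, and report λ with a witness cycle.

q=0: [∞, 0, ∞, ∞]
q=1: [13, 7, 12, ∞]
q=2: [17, 9, 4, 8]
q=3: [2, 1, 1, 0]
q=4: [-6, -5, -7, -3]
Optimal cycle mean attained by: cycle 0->2->3->0, total (-9) + (-4) + (-6), length 3.
Answer: λ = -19/3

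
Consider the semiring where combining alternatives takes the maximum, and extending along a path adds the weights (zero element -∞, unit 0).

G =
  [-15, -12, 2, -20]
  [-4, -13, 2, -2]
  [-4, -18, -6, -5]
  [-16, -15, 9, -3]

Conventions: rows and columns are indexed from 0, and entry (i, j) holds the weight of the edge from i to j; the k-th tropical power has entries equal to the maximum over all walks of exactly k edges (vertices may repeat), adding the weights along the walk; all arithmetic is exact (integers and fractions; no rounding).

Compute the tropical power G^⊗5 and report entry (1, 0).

G^⊗2:
  [-2, -16, -4, -3]
  [-2, -16, 7, -3]
  [-10, -16, 4, -8]
  [5, -9, 6, 4]
G^⊗3:
  [-8, -14, 6, -6]
  [3, -11, 6, 2]
  [0, -14, 1, -1]
  [2, -7, 13, 1]
G^⊗4:
  [2, -12, 3, 1]
  [2, -9, 11, 1]
  [-3, -12, 8, -4]
  [9, -5, 10, 8]
G^⊗5:
  [-1, -10, 10, -2]
  [7, -7, 10, 6]
  [4, -10, 5, 3]
  [6, -3, 17, 5]
Key observation: the optimum is the walk 1->3->2->3->2->0, with weight (-2) + 9 + (-5) + 9 + (-4) = 7.
Optimal value attained by: walk 1->3->2->3->2->0.
Answer: (G^⊗5)[1][0] = 7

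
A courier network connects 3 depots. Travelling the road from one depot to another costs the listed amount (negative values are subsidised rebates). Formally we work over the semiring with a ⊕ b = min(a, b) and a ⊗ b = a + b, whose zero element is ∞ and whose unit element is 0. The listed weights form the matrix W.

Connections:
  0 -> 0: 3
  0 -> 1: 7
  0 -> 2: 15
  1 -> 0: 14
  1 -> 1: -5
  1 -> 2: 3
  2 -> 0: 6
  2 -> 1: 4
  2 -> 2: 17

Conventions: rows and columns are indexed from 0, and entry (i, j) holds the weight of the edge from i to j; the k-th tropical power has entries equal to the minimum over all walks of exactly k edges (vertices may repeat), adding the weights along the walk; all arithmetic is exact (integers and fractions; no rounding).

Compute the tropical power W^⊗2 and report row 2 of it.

W^⊗2:
  [6, 2, 10]
  [9, -10, -2]
  [9, -1, 7]
Answer: row 2 of W^⊗2 = [9, -1, 7]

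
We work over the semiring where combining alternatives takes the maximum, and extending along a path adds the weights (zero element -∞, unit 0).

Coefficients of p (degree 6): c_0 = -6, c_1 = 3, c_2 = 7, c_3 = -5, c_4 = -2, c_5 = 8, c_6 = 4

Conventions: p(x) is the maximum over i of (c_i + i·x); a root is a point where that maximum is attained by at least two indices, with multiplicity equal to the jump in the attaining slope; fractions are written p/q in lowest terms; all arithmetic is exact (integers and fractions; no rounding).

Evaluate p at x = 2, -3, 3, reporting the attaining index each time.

p(2) = max(-6+0·2=-6, 3+1·2=5, 7+2·2=11, -5+3·2=1, -2+4·2=6, 8+5·2=18, 4+6·2=16) = 18 (attained by i=5)
p(-3) = max(-6+0·(-3)=-6, 3+1·(-3)=0, 7+2·(-3)=1, -5+3·(-3)=-14, -2+4·(-3)=-14, 8+5·(-3)=-7, 4+6·(-3)=-14) = 1 (attained by i=2)
p(3) = max(-6+0·3=-6, 3+1·3=6, 7+2·3=13, -5+3·3=4, -2+4·3=10, 8+5·3=23, 4+6·3=22) = 23 (attained by i=5)
Answer: p(2) = 18; p(-3) = 1; p(3) = 23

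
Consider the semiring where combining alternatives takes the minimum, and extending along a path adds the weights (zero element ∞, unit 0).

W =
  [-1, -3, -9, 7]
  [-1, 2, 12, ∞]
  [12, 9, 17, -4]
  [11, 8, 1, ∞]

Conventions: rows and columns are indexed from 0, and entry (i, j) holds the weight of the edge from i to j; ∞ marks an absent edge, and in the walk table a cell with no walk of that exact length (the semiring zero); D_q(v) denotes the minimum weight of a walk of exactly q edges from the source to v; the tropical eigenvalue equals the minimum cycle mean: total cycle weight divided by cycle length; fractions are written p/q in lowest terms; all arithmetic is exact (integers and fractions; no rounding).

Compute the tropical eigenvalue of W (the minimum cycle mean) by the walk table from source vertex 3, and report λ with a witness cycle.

q=0: [∞, ∞, ∞, 0]
q=1: [11, 8, 1, ∞]
q=2: [7, 8, 2, -3]
q=3: [6, 4, -2, -2]
q=4: [3, 3, -3, -6]
Optimal cycle mean attained by: cycle 0->1->0, total (-3) + (-1), length 2.
Answer: λ = -2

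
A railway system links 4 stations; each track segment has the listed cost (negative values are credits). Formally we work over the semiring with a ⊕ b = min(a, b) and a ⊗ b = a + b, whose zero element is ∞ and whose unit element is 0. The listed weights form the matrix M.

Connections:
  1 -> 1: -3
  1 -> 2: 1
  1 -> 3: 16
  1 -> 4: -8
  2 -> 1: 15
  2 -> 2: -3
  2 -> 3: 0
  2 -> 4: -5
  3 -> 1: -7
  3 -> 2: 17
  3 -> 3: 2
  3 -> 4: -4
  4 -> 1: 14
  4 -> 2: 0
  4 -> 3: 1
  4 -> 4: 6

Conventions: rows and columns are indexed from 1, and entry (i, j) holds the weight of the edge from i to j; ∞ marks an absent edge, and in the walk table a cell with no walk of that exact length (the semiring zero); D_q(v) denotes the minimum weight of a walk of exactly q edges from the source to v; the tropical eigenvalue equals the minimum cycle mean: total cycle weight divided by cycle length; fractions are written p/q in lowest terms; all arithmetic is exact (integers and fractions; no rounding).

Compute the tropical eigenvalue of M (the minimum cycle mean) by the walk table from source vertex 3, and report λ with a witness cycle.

q=0: [∞, ∞, 0, ∞]
q=1: [-7, 17, 2, -4]
q=2: [-10, -6, -3, -15]
q=3: [-13, -15, -14, -18]
q=4: [-21, -18, -17, -21]
Optimal cycle mean attained by: cycle 1->4->3->1, total (-8) + 1 + (-7), length 3.
Answer: λ = -14/3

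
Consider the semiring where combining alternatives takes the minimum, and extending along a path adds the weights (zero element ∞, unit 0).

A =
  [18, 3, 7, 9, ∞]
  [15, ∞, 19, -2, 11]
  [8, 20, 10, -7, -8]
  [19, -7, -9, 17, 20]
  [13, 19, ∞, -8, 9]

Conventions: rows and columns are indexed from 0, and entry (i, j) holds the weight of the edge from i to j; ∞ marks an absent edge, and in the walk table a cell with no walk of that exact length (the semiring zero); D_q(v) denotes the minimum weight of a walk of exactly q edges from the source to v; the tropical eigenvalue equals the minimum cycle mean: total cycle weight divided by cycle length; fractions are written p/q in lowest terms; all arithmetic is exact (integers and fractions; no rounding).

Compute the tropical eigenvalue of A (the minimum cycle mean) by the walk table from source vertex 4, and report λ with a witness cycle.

q=0: [∞, ∞, ∞, ∞, 0]
q=1: [13, 19, ∞, -8, 9]
q=2: [11, -15, -17, 1, 12]
q=3: [-9, -6, -8, -24, -25]
q=4: [-12, -31, -33, -33, -16]
q=5: [-25, -40, -42, -40, -41]
Optimal cycle mean attained by: cycle 2->4->3->2, total (-8) + (-8) + (-9), length 3.
Answer: λ = -25/3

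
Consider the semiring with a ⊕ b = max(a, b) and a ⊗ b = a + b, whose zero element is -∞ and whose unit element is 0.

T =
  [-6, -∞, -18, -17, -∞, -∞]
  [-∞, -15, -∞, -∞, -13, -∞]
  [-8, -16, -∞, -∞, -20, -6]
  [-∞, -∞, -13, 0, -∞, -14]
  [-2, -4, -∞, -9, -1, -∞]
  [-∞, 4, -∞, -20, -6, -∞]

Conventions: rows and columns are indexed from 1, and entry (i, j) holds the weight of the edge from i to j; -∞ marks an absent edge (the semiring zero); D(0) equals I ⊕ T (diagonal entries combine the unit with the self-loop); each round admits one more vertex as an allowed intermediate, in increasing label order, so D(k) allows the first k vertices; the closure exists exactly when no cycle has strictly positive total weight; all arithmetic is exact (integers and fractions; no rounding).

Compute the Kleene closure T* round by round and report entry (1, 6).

D(0):
  [0, -∞, -18, -17, -∞, -∞]
  [-∞, 0, -∞, -∞, -13, -∞]
  [-8, -16, 0, -∞, -20, -6]
  [-∞, -∞, -13, 0, -∞, -14]
  [-2, -4, -∞, -9, 0, -∞]
  [-∞, 4, -∞, -20, -6, 0]
D(1):
  [0, -∞, -18, -17, -∞, -∞]
  [-∞, 0, -∞, -∞, -13, -∞]
  [-8, -16, 0, -25, -20, -6]
  [-∞, -∞, -13, 0, -∞, -14]
  [-2, -4, -20, -9, 0, -∞]
  [-∞, 4, -∞, -20, -6, 0]
D(2):
  [0, -∞, -18, -17, -∞, -∞]
  [-∞, 0, -∞, -∞, -13, -∞]
  [-8, -16, 0, -25, -20, -6]
  [-∞, -∞, -13, 0, -∞, -14]
  [-2, -4, -20, -9, 0, -∞]
  [-∞, 4, -∞, -20, -6, 0]
D(3):
  [0, -34, -18, -17, -38, -24]
  [-∞, 0, -∞, -∞, -13, -∞]
  [-8, -16, 0, -25, -20, -6]
  [-21, -29, -13, 0, -33, -14]
  [-2, -4, -20, -9, 0, -26]
  [-∞, 4, -∞, -20, -6, 0]
D(4):
  [0, -34, -18, -17, -38, -24]
  [-∞, 0, -∞, -∞, -13, -∞]
  [-8, -16, 0, -25, -20, -6]
  [-21, -29, -13, 0, -33, -14]
  [-2, -4, -20, -9, 0, -23]
  [-41, 4, -33, -20, -6, 0]
D(5):
  [0, -34, -18, -17, -38, -24]
  [-15, 0, -33, -22, -13, -36]
  [-8, -16, 0, -25, -20, -6]
  [-21, -29, -13, 0, -33, -14]
  [-2, -4, -20, -9, 0, -23]
  [-8, 4, -26, -15, -6, 0]
D(6):
  [0, -20, -18, -17, -30, -24]
  [-15, 0, -33, -22, -13, -36]
  [-8, -2, 0, -21, -12, -6]
  [-21, -10, -13, 0, -20, -14]
  [-2, -4, -20, -9, 0, -23]
  [-8, 4, -26, -15, -6, 0]
Answer: T*[1][6] = -24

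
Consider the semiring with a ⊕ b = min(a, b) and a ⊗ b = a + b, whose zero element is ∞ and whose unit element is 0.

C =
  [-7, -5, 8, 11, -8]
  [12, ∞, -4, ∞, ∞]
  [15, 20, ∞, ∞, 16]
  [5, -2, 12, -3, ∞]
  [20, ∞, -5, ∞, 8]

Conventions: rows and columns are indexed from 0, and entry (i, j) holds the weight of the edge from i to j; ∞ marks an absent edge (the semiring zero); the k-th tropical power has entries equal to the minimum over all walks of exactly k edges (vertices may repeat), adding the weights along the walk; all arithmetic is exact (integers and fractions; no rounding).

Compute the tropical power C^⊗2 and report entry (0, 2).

C^⊗2:
  [-14, -12, -13, 4, -15]
  [5, 7, 20, 23, 4]
  [8, 10, 11, 26, 7]
  [-2, -5, -6, -6, -3]
  [10, 15, 3, 31, 11]
Key observation: the optimum is the walk 0->4->2, with weight (-8) + (-5) = -13.
Optimal value attained by: walk 0->4->2.
Answer: (C^⊗2)[0][2] = -13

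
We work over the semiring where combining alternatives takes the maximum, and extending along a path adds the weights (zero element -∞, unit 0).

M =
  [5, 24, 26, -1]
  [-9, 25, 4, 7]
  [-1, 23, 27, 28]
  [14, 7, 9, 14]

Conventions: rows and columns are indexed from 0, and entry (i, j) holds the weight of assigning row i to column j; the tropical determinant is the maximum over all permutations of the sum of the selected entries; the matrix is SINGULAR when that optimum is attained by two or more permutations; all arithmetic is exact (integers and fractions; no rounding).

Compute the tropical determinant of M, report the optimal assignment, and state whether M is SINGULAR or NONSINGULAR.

σ = (0, 1, 2, 3): 5 + 25 + 27 + 14 = 71
σ = (0, 1, 3, 2): 5 + 25 + 28 + 9 = 67
σ = (0, 2, 1, 3): 5 + 4 + 23 + 14 = 46
σ = (0, 2, 3, 1): 5 + 4 + 28 + 7 = 44
σ = (0, 3, 1, 2): 5 + 7 + 23 + 9 = 44
σ = (0, 3, 2, 1): 5 + 7 + 27 + 7 = 46
σ = (1, 0, 2, 3): 24 + (-9) + 27 + 14 = 56
σ = (1, 0, 3, 2): 24 + (-9) + 28 + 9 = 52
σ = (1, 2, 0, 3): 24 + 4 + (-1) + 14 = 41
σ = (1, 2, 3, 0): 24 + 4 + 28 + 14 = 70
σ = (1, 3, 0, 2): 24 + 7 + (-1) + 9 = 39
σ = (1, 3, 2, 0): 24 + 7 + 27 + 14 = 72
σ = (2, 0, 1, 3): 26 + (-9) + 23 + 14 = 54
σ = (2, 0, 3, 1): 26 + (-9) + 28 + 7 = 52
σ = (2, 1, 0, 3): 26 + 25 + (-1) + 14 = 64
σ = (2, 1, 3, 0): 26 + 25 + 28 + 14 = 93
σ = (2, 3, 0, 1): 26 + 7 + (-1) + 7 = 39
σ = (2, 3, 1, 0): 26 + 7 + 23 + 14 = 70
σ = (3, 0, 1, 2): (-1) + (-9) + 23 + 9 = 22
σ = (3, 0, 2, 1): (-1) + (-9) + 27 + 7 = 24
σ = (3, 1, 0, 2): (-1) + 25 + (-1) + 9 = 32
σ = (3, 1, 2, 0): (-1) + 25 + 27 + 14 = 65
σ = (3, 2, 0, 1): (-1) + 4 + (-1) + 7 = 9
σ = (3, 2, 1, 0): (-1) + 4 + 23 + 14 = 40
Optimal value attained by: σ = (2, 1, 3, 0).
Answer: det⊕(M) = 93; verdict: NONSINGULAR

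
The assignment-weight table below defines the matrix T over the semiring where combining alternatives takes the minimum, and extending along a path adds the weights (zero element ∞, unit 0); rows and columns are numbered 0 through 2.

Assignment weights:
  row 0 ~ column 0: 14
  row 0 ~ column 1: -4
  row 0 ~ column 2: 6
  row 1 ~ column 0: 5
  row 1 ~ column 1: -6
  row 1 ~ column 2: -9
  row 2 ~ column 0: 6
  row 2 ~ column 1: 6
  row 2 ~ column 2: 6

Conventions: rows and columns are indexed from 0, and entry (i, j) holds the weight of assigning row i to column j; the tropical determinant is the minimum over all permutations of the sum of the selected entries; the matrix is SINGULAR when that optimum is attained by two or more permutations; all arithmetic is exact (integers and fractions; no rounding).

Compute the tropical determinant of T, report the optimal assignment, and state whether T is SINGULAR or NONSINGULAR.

σ = (0, 1, 2): 14 + (-6) + 6 = 14
σ = (0, 2, 1): 14 + (-9) + 6 = 11
σ = (1, 0, 2): (-4) + 5 + 6 = 7
σ = (1, 2, 0): (-4) + (-9) + 6 = -7
σ = (2, 0, 1): 6 + 5 + 6 = 17
σ = (2, 1, 0): 6 + (-6) + 6 = 6
Optimal value attained by: σ = (1, 2, 0).
Answer: det⊕(T) = -7; verdict: NONSINGULAR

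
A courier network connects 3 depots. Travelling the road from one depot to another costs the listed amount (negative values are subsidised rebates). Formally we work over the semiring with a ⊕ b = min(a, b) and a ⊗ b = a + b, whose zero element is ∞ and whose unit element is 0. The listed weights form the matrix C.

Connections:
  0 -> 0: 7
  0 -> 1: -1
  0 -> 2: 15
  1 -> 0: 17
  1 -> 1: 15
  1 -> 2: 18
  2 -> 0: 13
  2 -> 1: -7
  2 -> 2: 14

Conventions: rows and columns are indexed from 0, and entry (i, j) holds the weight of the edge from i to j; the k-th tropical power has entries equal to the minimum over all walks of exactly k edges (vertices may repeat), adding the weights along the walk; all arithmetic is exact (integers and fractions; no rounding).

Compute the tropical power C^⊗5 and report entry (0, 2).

C^⊗2:
  [14, 6, 17]
  [24, 11, 32]
  [10, 7, 11]
C^⊗3:
  [21, 10, 24]
  [28, 23, 29]
  [17, 4, 25]
C^⊗4:
  [27, 17, 28]
  [35, 22, 41]
  [21, 16, 22]
C^⊗5:
  [34, 21, 35]
  [39, 34, 40]
  [28, 15, 34]
Key observation: the optimum is the walk 0->0->1->2->1->2, with weight 7 + (-1) + 18 + (-7) + 18 = 35.
Optimal value attained by: walk 0->0->1->2->1->2.
Answer: (C^⊗5)[0][2] = 35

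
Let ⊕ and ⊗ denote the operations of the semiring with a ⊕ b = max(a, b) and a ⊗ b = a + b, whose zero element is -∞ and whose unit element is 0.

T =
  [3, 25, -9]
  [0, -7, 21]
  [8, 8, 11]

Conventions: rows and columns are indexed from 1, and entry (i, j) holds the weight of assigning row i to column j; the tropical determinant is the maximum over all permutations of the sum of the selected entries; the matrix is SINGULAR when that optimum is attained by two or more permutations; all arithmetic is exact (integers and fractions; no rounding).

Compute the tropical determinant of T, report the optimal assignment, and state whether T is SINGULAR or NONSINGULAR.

σ = (1, 2, 3): 3 + (-7) + 11 = 7
σ = (1, 3, 2): 3 + 21 + 8 = 32
σ = (2, 1, 3): 25 + 0 + 11 = 36
σ = (2, 3, 1): 25 + 21 + 8 = 54
σ = (3, 1, 2): (-9) + 0 + 8 = -1
σ = (3, 2, 1): (-9) + (-7) + 8 = -8
Optimal value attained by: σ = (2, 3, 1).
Answer: det⊕(T) = 54; verdict: NONSINGULAR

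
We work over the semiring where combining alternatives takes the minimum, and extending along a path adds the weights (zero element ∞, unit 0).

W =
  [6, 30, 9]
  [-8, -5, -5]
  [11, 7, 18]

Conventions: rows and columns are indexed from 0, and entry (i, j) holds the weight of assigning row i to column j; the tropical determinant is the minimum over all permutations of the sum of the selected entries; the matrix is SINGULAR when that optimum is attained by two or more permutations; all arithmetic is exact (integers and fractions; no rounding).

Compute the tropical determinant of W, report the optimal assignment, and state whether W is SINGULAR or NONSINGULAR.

σ = (0, 1, 2): 6 + (-5) + 18 = 19
σ = (0, 2, 1): 6 + (-5) + 7 = 8
σ = (1, 0, 2): 30 + (-8) + 18 = 40
σ = (1, 2, 0): 30 + (-5) + 11 = 36
σ = (2, 0, 1): 9 + (-8) + 7 = 8
σ = (2, 1, 0): 9 + (-5) + 11 = 15
Optimal value attained by: σ = (0, 2, 1).
Answer: det⊕(W) = 8; verdict: SINGULAR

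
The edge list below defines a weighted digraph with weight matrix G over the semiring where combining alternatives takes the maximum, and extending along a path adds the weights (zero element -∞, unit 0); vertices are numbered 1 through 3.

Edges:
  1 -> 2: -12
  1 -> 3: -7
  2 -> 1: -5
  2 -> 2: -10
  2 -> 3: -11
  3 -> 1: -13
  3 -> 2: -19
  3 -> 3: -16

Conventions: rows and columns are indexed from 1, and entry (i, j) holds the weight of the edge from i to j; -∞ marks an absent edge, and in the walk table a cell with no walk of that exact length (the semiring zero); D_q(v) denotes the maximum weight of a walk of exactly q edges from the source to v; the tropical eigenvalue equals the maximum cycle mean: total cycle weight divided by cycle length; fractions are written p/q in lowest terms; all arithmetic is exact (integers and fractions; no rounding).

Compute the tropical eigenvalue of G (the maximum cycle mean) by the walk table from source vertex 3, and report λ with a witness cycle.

q=0: [-∞, -∞, 0]
q=1: [-13, -19, -16]
q=2: [-24, -25, -20]
q=3: [-30, -35, -31]
Optimal cycle mean attained by: cycle 1->2->1, total (-12) + (-5), length 2.
Answer: λ = -17/2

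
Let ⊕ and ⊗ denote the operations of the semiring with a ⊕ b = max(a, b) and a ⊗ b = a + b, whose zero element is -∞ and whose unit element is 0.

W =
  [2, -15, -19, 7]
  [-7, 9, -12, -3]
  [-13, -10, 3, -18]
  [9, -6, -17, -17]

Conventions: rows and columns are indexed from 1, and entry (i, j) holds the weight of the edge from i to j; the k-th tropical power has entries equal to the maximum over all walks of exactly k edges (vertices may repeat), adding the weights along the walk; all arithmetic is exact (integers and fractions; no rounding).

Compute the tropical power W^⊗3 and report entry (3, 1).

W^⊗2:
  [16, 1, -10, 9]
  [6, 18, -3, 6]
  [-9, -1, 6, -6]
  [11, 3, -10, 16]
W^⊗3:
  [18, 10, -3, 23]
  [15, 27, 6, 15]
  [3, 8, 9, -2]
  [25, 12, -1, 18]
Key observation: the optimum is the walk 3->1->4->1, with weight (-13) + 7 + 9 = 3.
Optimal value attained by: walk 3->1->4->1.
Answer: (W^⊗3)[3][1] = 3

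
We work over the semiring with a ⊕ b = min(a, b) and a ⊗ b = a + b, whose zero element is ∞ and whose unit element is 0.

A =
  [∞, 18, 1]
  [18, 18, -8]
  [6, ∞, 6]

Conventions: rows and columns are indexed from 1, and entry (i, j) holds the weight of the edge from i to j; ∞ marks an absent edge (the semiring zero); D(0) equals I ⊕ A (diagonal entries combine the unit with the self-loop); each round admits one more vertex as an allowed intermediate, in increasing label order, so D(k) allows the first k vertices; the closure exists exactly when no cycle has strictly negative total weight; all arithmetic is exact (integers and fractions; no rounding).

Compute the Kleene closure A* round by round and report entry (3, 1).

D(0):
  [0, 18, 1]
  [18, 0, -8]
  [6, ∞, 0]
D(1):
  [0, 18, 1]
  [18, 0, -8]
  [6, 24, 0]
D(2):
  [0, 18, 1]
  [18, 0, -8]
  [6, 24, 0]
D(3):
  [0, 18, 1]
  [-2, 0, -8]
  [6, 24, 0]
Answer: A*[3][1] = 6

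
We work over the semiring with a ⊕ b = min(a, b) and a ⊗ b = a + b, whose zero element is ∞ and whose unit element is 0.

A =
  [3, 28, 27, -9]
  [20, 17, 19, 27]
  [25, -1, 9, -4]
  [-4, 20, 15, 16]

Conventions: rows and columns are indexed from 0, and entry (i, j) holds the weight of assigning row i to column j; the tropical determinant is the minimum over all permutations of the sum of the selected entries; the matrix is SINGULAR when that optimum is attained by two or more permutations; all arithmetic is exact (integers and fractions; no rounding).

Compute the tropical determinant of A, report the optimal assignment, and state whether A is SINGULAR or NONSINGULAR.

σ = (0, 1, 2, 3): 3 + 17 + 9 + 16 = 45
σ = (0, 1, 3, 2): 3 + 17 + (-4) + 15 = 31
σ = (0, 2, 1, 3): 3 + 19 + (-1) + 16 = 37
σ = (0, 2, 3, 1): 3 + 19 + (-4) + 20 = 38
σ = (0, 3, 1, 2): 3 + 27 + (-1) + 15 = 44
σ = (0, 3, 2, 1): 3 + 27 + 9 + 20 = 59
σ = (1, 0, 2, 3): 28 + 20 + 9 + 16 = 73
σ = (1, 0, 3, 2): 28 + 20 + (-4) + 15 = 59
σ = (1, 2, 0, 3): 28 + 19 + 25 + 16 = 88
σ = (1, 2, 3, 0): 28 + 19 + (-4) + (-4) = 39
σ = (1, 3, 0, 2): 28 + 27 + 25 + 15 = 95
σ = (1, 3, 2, 0): 28 + 27 + 9 + (-4) = 60
σ = (2, 0, 1, 3): 27 + 20 + (-1) + 16 = 62
σ = (2, 0, 3, 1): 27 + 20 + (-4) + 20 = 63
σ = (2, 1, 0, 3): 27 + 17 + 25 + 16 = 85
σ = (2, 1, 3, 0): 27 + 17 + (-4) + (-4) = 36
σ = (2, 3, 0, 1): 27 + 27 + 25 + 20 = 99
σ = (2, 3, 1, 0): 27 + 27 + (-1) + (-4) = 49
σ = (3, 0, 1, 2): (-9) + 20 + (-1) + 15 = 25
σ = (3, 0, 2, 1): (-9) + 20 + 9 + 20 = 40
σ = (3, 1, 0, 2): (-9) + 17 + 25 + 15 = 48
σ = (3, 1, 2, 0): (-9) + 17 + 9 + (-4) = 13
σ = (3, 2, 0, 1): (-9) + 19 + 25 + 20 = 55
σ = (3, 2, 1, 0): (-9) + 19 + (-1) + (-4) = 5
Optimal value attained by: σ = (3, 2, 1, 0).
Answer: det⊕(A) = 5; verdict: NONSINGULAR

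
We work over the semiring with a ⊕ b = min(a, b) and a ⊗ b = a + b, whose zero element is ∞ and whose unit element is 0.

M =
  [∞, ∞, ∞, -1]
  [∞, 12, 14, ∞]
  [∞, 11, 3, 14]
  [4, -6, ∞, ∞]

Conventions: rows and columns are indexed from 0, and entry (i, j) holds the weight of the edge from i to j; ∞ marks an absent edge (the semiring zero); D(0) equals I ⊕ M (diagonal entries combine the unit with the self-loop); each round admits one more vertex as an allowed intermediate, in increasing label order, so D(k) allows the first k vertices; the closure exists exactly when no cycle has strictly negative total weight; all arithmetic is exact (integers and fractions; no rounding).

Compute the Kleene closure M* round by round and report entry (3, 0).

D(0):
  [0, ∞, ∞, -1]
  [∞, 0, 14, ∞]
  [∞, 11, 0, 14]
  [4, -6, ∞, 0]
D(1):
  [0, ∞, ∞, -1]
  [∞, 0, 14, ∞]
  [∞, 11, 0, 14]
  [4, -6, ∞, 0]
D(2):
  [0, ∞, ∞, -1]
  [∞, 0, 14, ∞]
  [∞, 11, 0, 14]
  [4, -6, 8, 0]
D(3):
  [0, ∞, ∞, -1]
  [∞, 0, 14, 28]
  [∞, 11, 0, 14]
  [4, -6, 8, 0]
D(4):
  [0, -7, 7, -1]
  [32, 0, 14, 28]
  [18, 8, 0, 14]
  [4, -6, 8, 0]
Answer: M*[3][0] = 4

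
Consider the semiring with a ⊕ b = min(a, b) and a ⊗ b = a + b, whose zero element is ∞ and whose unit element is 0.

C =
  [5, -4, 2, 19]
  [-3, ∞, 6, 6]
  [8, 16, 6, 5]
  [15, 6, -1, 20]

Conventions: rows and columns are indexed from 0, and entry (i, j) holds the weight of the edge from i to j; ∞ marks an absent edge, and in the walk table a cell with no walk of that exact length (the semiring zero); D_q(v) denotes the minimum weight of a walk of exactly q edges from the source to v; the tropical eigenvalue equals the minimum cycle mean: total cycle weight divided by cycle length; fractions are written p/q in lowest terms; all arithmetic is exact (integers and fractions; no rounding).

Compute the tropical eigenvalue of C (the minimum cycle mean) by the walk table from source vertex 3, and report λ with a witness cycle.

q=0: [∞, ∞, ∞, 0]
q=1: [15, 6, -1, 20]
q=2: [3, 11, 5, 4]
q=3: [8, -1, 3, 10]
q=4: [-4, 4, 5, 5]
Optimal cycle mean attained by: cycle 0->1->0, total (-4) + (-3), length 2.
Answer: λ = -7/2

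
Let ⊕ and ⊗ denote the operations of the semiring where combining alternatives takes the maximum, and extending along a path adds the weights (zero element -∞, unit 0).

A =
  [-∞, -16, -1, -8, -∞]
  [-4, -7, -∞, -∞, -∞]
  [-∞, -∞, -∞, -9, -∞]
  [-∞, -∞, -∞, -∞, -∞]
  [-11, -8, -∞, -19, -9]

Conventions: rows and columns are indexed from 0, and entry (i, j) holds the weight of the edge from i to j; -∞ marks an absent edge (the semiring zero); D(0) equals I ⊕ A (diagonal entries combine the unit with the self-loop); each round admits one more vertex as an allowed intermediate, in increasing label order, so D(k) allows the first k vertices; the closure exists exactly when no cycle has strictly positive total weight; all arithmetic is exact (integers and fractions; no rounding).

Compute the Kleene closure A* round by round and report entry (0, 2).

D(0):
  [0, -16, -1, -8, -∞]
  [-4, 0, -∞, -∞, -∞]
  [-∞, -∞, 0, -9, -∞]
  [-∞, -∞, -∞, 0, -∞]
  [-11, -8, -∞, -19, 0]
D(1):
  [0, -16, -1, -8, -∞]
  [-4, 0, -5, -12, -∞]
  [-∞, -∞, 0, -9, -∞]
  [-∞, -∞, -∞, 0, -∞]
  [-11, -8, -12, -19, 0]
D(2):
  [0, -16, -1, -8, -∞]
  [-4, 0, -5, -12, -∞]
  [-∞, -∞, 0, -9, -∞]
  [-∞, -∞, -∞, 0, -∞]
  [-11, -8, -12, -19, 0]
D(3):
  [0, -16, -1, -8, -∞]
  [-4, 0, -5, -12, -∞]
  [-∞, -∞, 0, -9, -∞]
  [-∞, -∞, -∞, 0, -∞]
  [-11, -8, -12, -19, 0]
D(4):
  [0, -16, -1, -8, -∞]
  [-4, 0, -5, -12, -∞]
  [-∞, -∞, 0, -9, -∞]
  [-∞, -∞, -∞, 0, -∞]
  [-11, -8, -12, -19, 0]
D(5):
  [0, -16, -1, -8, -∞]
  [-4, 0, -5, -12, -∞]
  [-∞, -∞, 0, -9, -∞]
  [-∞, -∞, -∞, 0, -∞]
  [-11, -8, -12, -19, 0]
Answer: A*[0][2] = -1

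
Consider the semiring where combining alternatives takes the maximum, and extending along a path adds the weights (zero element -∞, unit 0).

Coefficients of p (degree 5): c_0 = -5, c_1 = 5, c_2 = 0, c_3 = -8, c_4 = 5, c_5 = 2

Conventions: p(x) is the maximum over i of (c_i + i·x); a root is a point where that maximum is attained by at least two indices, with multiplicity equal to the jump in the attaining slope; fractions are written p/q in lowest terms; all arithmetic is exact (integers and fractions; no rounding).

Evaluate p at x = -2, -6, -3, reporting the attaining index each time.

p(-2) = max(-5+0·(-2)=-5, 5+1·(-2)=3, 0+2·(-2)=-4, -8+3·(-2)=-14, 5+4·(-2)=-3, 2+5·(-2)=-8) = 3 (attained by i=1)
p(-6) = max(-5+0·(-6)=-5, 5+1·(-6)=-1, 0+2·(-6)=-12, -8+3·(-6)=-26, 5+4·(-6)=-19, 2+5·(-6)=-28) = -1 (attained by i=1)
p(-3) = max(-5+0·(-3)=-5, 5+1·(-3)=2, 0+2·(-3)=-6, -8+3·(-3)=-17, 5+4·(-3)=-7, 2+5·(-3)=-13) = 2 (attained by i=1)
Answer: p(-2) = 3; p(-6) = -1; p(-3) = 2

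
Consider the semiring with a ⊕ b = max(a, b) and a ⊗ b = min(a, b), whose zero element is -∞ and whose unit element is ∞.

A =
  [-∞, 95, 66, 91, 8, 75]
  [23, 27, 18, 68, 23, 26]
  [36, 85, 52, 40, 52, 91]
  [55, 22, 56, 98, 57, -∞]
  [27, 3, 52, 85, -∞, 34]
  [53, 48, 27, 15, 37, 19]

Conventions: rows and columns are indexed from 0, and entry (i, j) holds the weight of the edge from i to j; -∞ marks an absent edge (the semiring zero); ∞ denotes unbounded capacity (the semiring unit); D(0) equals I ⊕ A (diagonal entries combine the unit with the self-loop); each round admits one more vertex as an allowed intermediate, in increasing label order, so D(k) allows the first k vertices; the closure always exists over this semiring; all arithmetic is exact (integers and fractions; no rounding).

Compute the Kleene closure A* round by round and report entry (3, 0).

D(0):
  [∞, 95, 66, 91, 8, 75]
  [23, ∞, 18, 68, 23, 26]
  [36, 85, ∞, 40, 52, 91]
  [55, 22, 56, ∞, 57, -∞]
  [27, 3, 52, 85, ∞, 34]
  [53, 48, 27, 15, 37, ∞]
D(1):
  [∞, 95, 66, 91, 8, 75]
  [23, ∞, 23, 68, 23, 26]
  [36, 85, ∞, 40, 52, 91]
  [55, 55, 56, ∞, 57, 55]
  [27, 27, 52, 85, ∞, 34]
  [53, 53, 53, 53, 37, ∞]
D(2):
  [∞, 95, 66, 91, 23, 75]
  [23, ∞, 23, 68, 23, 26]
  [36, 85, ∞, 68, 52, 91]
  [55, 55, 56, ∞, 57, 55]
  [27, 27, 52, 85, ∞, 34]
  [53, 53, 53, 53, 37, ∞]
D(3):
  [∞, 95, 66, 91, 52, 75]
  [23, ∞, 23, 68, 23, 26]
  [36, 85, ∞, 68, 52, 91]
  [55, 56, 56, ∞, 57, 56]
  [36, 52, 52, 85, ∞, 52]
  [53, 53, 53, 53, 52, ∞]
D(4):
  [∞, 95, 66, 91, 57, 75]
  [55, ∞, 56, 68, 57, 56]
  [55, 85, ∞, 68, 57, 91]
  [55, 56, 56, ∞, 57, 56]
  [55, 56, 56, 85, ∞, 56]
  [53, 53, 53, 53, 53, ∞]
D(5):
  [∞, 95, 66, 91, 57, 75]
  [55, ∞, 56, 68, 57, 56]
  [55, 85, ∞, 68, 57, 91]
  [55, 56, 56, ∞, 57, 56]
  [55, 56, 56, 85, ∞, 56]
  [53, 53, 53, 53, 53, ∞]
D(6):
  [∞, 95, 66, 91, 57, 75]
  [55, ∞, 56, 68, 57, 56]
  [55, 85, ∞, 68, 57, 91]
  [55, 56, 56, ∞, 57, 56]
  [55, 56, 56, 85, ∞, 56]
  [53, 53, 53, 53, 53, ∞]
Answer: A*[3][0] = 55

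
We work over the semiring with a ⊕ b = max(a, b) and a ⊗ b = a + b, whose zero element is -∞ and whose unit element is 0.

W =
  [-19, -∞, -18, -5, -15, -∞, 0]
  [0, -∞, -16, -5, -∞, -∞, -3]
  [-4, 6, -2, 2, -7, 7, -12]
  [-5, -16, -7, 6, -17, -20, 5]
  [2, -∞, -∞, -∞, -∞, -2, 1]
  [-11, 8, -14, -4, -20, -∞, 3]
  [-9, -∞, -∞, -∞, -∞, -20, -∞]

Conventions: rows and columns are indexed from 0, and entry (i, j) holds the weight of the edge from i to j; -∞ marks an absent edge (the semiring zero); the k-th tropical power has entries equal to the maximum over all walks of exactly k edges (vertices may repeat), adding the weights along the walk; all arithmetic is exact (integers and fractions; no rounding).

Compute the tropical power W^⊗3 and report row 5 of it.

W^⊗2:
  [-9, -12, -12, 1, -22, -11, 0]
  [-10, -10, -12, 1, -15, -9, 0]
  [6, 15, -4, 8, -9, 5, 10]
  [1, -1, -1, 12, -11, 0, 11]
  [-8, 6, -16, -3, -13, -19, 2]
  [8, -8, -8, 3, -21, -7, 5]
  [-28, -12, -27, -14, -24, -∞, -9]
W^⊗3:
  [-4, -3, -6, 7, -16, -5, 6]
  [-4, -1, -6, 7, -16, -5, 6]
  [15, 13, 1, 14, -9, 3, 13]
  [7, 8, 5, 18, -5, 6, 17]
  [6, -10, -10, 3, -20, -9, 3]
  [-2, 1, -4, 9, -7, -1, 8]
  [-12, -21, -21, -8, -31, -20, -9]
Answer: row 5 of W^⊗3 = [-2, 1, -4, 9, -7, -1, 8]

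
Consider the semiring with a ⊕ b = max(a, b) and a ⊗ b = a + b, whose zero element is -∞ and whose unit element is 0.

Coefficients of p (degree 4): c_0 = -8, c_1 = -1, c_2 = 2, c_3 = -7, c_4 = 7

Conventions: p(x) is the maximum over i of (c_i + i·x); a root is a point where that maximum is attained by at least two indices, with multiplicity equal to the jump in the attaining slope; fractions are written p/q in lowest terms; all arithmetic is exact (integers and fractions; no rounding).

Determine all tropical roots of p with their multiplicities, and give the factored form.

hull edge (i=0, c=-8) to (i=1, c=-1): slope 7, span 1
hull edge (i=1, c=-1) to (i=2, c=2): slope 3, span 1
hull edge (i=2, c=2) to (i=4, c=7): slope 5/2, span 2
Factored form: p(x) = 7 ⊗ (x ⊕ (-7)) ⊗ (x ⊕ (-3)) ⊗ (x ⊕ (-5/2)) ⊗ (x ⊕ (-5/2))
Answer: roots = -7 (mult 1), -3 (mult 1), -5/2 (mult 2)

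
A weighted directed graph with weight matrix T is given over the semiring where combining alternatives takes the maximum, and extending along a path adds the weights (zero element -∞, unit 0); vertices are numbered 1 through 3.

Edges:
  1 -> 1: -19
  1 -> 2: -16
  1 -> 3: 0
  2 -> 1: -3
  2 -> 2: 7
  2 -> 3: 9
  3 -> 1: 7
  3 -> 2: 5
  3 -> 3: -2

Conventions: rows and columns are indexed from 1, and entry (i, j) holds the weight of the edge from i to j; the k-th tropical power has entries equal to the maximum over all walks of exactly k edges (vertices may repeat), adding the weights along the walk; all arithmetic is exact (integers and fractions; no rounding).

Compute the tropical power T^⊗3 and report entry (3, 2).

T^⊗2:
  [7, 5, -2]
  [16, 14, 16]
  [5, 12, 14]
T^⊗3:
  [5, 12, 14]
  [23, 21, 23]
  [21, 19, 21]
Key observation: the optimum is the walk 3->2->2->2, with weight 5 + 7 + 7 = 19.
Optimal value attained by: walk 3->2->2->2.
Answer: (T^⊗3)[3][2] = 19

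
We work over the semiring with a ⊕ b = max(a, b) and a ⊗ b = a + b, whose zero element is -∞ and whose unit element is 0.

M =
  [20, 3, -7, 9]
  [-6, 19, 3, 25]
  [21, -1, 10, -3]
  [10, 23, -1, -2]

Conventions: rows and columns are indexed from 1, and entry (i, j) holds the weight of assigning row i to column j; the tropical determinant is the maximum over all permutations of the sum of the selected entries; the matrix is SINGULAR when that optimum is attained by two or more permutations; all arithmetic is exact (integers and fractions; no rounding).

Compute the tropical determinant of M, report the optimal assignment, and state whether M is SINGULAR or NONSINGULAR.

σ = (1, 2, 3, 4): 20 + 19 + 10 + (-2) = 47
σ = (1, 2, 4, 3): 20 + 19 + (-3) + (-1) = 35
σ = (1, 3, 2, 4): 20 + 3 + (-1) + (-2) = 20
σ = (1, 3, 4, 2): 20 + 3 + (-3) + 23 = 43
σ = (1, 4, 2, 3): 20 + 25 + (-1) + (-1) = 43
σ = (1, 4, 3, 2): 20 + 25 + 10 + 23 = 78
σ = (2, 1, 3, 4): 3 + (-6) + 10 + (-2) = 5
σ = (2, 1, 4, 3): 3 + (-6) + (-3) + (-1) = -7
σ = (2, 3, 1, 4): 3 + 3 + 21 + (-2) = 25
σ = (2, 3, 4, 1): 3 + 3 + (-3) + 10 = 13
σ = (2, 4, 1, 3): 3 + 25 + 21 + (-1) = 48
σ = (2, 4, 3, 1): 3 + 25 + 10 + 10 = 48
σ = (3, 1, 2, 4): (-7) + (-6) + (-1) + (-2) = -16
σ = (3, 1, 4, 2): (-7) + (-6) + (-3) + 23 = 7
σ = (3, 2, 1, 4): (-7) + 19 + 21 + (-2) = 31
σ = (3, 2, 4, 1): (-7) + 19 + (-3) + 10 = 19
σ = (3, 4, 1, 2): (-7) + 25 + 21 + 23 = 62
σ = (3, 4, 2, 1): (-7) + 25 + (-1) + 10 = 27
σ = (4, 1, 2, 3): 9 + (-6) + (-1) + (-1) = 1
σ = (4, 1, 3, 2): 9 + (-6) + 10 + 23 = 36
σ = (4, 2, 1, 3): 9 + 19 + 21 + (-1) = 48
σ = (4, 2, 3, 1): 9 + 19 + 10 + 10 = 48
σ = (4, 3, 1, 2): 9 + 3 + 21 + 23 = 56
σ = (4, 3, 2, 1): 9 + 3 + (-1) + 10 = 21
Optimal value attained by: σ = (1, 4, 3, 2).
Answer: det⊕(M) = 78; verdict: NONSINGULAR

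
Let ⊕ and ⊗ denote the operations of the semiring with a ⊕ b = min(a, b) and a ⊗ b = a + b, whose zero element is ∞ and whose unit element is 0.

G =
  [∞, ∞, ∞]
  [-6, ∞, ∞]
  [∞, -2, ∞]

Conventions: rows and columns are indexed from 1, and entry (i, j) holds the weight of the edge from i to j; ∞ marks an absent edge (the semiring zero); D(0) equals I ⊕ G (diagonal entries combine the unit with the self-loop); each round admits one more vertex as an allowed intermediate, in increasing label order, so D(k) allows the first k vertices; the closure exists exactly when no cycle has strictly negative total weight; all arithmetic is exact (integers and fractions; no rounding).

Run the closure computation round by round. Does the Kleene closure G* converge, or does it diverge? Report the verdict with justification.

D(0):
  [0, ∞, ∞]
  [-6, 0, ∞]
  [∞, -2, 0]
D(1):
  [0, ∞, ∞]
  [-6, 0, ∞]
  [∞, -2, 0]
D(2):
  [0, ∞, ∞]
  [-6, 0, ∞]
  [-8, -2, 0]
D(3):
  [0, ∞, ∞]
  [-6, 0, ∞]
  [-8, -2, 0]
Key observation: every diagonal entry stays at the unit through all rounds, so no improving cycle exists.
Answer: CONVERGES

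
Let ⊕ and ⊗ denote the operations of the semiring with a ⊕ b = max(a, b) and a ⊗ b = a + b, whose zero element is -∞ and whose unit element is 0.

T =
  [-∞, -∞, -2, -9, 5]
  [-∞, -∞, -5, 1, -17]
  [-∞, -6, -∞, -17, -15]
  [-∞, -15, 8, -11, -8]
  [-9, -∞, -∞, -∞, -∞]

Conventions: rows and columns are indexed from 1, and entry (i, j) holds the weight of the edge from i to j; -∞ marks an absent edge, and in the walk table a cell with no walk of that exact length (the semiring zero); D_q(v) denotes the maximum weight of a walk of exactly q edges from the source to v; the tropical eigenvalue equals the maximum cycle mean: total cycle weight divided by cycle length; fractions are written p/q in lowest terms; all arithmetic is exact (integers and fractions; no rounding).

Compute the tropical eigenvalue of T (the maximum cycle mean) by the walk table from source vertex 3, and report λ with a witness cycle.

q=0: [-∞, -∞, 0, -∞, -∞]
q=1: [-∞, -6, -∞, -17, -15]
q=2: [-24, -32, -9, -5, -23]
q=3: [-32, -15, 3, -16, -13]
q=4: [-22, -3, -8, -14, -12]
q=5: [-21, -14, -6, -2, -17]
Optimal cycle mean attained by: cycle 2->4->3->2, total 1 + 8 + (-6), length 3.
Answer: λ = 1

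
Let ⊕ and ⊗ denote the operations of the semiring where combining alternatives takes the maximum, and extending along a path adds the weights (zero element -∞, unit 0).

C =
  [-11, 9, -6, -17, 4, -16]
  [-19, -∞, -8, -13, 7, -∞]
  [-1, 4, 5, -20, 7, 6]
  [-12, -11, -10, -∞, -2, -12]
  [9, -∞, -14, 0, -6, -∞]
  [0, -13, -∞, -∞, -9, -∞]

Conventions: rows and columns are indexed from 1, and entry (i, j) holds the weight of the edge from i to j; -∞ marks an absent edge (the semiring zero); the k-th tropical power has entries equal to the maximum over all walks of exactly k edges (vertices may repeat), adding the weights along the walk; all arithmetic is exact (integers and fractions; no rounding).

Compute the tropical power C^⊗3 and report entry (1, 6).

C^⊗2:
  [13, -2, 1, 4, 16, 0]
  [16, -4, -3, 7, 1, -2]
  [16, 9, 10, 7, 12, 11]
  [7, -3, -5, -2, -3, -4]
  [3, 18, 3, -6, 13, -7]
  [0, 9, -6, -9, 4, -16]
C^⊗3:
  [25, 22, 7, 16, 17, 7]
  [10, 25, 10, 1, 20, 3]
  [21, 25, 15, 12, 20, 16]
  [6, 16, 1, -3, 11, 1]
  [22, 12, 10, 13, 25, 9]
  [13, 9, 1, 4, 16, 0]
Key observation: the optimum is the walk 1->2->3->6, with weight 9 + (-8) + 6 = 7.
Optimal value attained by: walk 1->2->3->6.
Answer: (C^⊗3)[1][6] = 7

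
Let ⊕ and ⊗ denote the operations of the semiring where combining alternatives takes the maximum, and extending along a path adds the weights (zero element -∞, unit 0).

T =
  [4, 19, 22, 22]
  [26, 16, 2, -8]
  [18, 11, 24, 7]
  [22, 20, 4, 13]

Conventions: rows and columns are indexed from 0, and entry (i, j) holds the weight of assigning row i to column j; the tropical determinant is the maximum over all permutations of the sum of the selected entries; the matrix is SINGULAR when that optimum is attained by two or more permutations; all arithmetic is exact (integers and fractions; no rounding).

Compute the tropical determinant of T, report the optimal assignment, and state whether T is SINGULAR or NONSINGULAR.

σ = (0, 1, 2, 3): 4 + 16 + 24 + 13 = 57
σ = (0, 1, 3, 2): 4 + 16 + 7 + 4 = 31
σ = (0, 2, 1, 3): 4 + 2 + 11 + 13 = 30
σ = (0, 2, 3, 1): 4 + 2 + 7 + 20 = 33
σ = (0, 3, 1, 2): 4 + (-8) + 11 + 4 = 11
σ = (0, 3, 2, 1): 4 + (-8) + 24 + 20 = 40
σ = (1, 0, 2, 3): 19 + 26 + 24 + 13 = 82
σ = (1, 0, 3, 2): 19 + 26 + 7 + 4 = 56
σ = (1, 2, 0, 3): 19 + 2 + 18 + 13 = 52
σ = (1, 2, 3, 0): 19 + 2 + 7 + 22 = 50
σ = (1, 3, 0, 2): 19 + (-8) + 18 + 4 = 33
σ = (1, 3, 2, 0): 19 + (-8) + 24 + 22 = 57
σ = (2, 0, 1, 3): 22 + 26 + 11 + 13 = 72
σ = (2, 0, 3, 1): 22 + 26 + 7 + 20 = 75
σ = (2, 1, 0, 3): 22 + 16 + 18 + 13 = 69
σ = (2, 1, 3, 0): 22 + 16 + 7 + 22 = 67
σ = (2, 3, 0, 1): 22 + (-8) + 18 + 20 = 52
σ = (2, 3, 1, 0): 22 + (-8) + 11 + 22 = 47
σ = (3, 0, 1, 2): 22 + 26 + 11 + 4 = 63
σ = (3, 0, 2, 1): 22 + 26 + 24 + 20 = 92
σ = (3, 1, 0, 2): 22 + 16 + 18 + 4 = 60
σ = (3, 1, 2, 0): 22 + 16 + 24 + 22 = 84
σ = (3, 2, 0, 1): 22 + 2 + 18 + 20 = 62
σ = (3, 2, 1, 0): 22 + 2 + 11 + 22 = 57
Optimal value attained by: σ = (3, 0, 2, 1).
Answer: det⊕(T) = 92; verdict: NONSINGULAR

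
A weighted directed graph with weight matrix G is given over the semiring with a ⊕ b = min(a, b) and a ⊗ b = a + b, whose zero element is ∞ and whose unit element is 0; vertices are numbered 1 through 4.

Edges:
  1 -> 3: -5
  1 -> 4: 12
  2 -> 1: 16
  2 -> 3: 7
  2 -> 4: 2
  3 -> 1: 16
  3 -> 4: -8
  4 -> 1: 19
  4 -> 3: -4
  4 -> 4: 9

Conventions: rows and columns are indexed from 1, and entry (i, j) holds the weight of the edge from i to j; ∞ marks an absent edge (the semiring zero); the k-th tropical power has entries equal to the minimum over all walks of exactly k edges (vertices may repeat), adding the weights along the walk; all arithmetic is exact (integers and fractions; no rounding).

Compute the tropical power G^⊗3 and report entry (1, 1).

G^⊗2:
  [11, ∞, 8, -13]
  [21, ∞, -2, -1]
  [11, ∞, -12, 1]
  [12, ∞, 5, -12]
G^⊗3:
  [6, ∞, -17, -4]
  [14, ∞, -5, -10]
  [4, ∞, -3, -20]
  [7, ∞, -16, -3]
Key observation: the optimum is the walk 1->3->4->1, with weight (-5) + (-8) + 19 = 6.
Optimal value attained by: walk 1->3->4->1.
Answer: (G^⊗3)[1][1] = 6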